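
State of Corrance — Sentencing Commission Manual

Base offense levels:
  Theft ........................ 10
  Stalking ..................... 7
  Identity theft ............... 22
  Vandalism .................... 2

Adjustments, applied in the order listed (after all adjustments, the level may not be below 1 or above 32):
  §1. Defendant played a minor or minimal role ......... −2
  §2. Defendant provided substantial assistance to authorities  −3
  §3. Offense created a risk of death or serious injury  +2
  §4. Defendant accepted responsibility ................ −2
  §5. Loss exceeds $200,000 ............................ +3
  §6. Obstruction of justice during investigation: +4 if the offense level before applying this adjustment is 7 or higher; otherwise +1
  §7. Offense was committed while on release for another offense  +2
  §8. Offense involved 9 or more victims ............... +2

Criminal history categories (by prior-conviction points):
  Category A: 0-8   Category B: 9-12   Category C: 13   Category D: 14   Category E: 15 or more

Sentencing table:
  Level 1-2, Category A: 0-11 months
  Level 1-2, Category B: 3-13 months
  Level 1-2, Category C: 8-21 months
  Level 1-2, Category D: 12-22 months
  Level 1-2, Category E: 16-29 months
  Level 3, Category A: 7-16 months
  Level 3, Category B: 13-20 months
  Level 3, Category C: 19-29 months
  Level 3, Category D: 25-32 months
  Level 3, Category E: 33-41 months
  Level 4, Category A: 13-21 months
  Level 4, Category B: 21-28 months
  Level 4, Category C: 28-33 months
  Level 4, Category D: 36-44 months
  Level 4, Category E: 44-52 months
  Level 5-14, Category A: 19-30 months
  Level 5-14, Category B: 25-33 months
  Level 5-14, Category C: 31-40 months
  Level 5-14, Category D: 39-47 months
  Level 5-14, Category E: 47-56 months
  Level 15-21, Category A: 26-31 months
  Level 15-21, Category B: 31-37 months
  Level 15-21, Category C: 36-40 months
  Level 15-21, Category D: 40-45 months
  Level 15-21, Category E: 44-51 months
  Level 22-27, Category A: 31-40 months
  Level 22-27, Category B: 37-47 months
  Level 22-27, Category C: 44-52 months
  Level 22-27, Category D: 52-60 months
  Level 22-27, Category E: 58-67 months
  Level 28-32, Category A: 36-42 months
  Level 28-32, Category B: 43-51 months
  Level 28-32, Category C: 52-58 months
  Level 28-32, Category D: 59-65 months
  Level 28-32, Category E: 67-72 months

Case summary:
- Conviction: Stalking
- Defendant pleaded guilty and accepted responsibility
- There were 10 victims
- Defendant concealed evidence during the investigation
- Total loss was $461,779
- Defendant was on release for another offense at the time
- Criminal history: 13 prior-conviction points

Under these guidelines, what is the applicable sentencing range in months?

36-40 months

Base offense level for stalking: 7.
§1 does not apply.
§2 does not apply.
§4 applies: 7 − 2 = 5.
§5 applies: 5 + 3 = 8.
§6 applies (level before this adjustment is 8 ≥ 7, so +4): 8 + 4 = 12.
§7 applies: 12 + 2 = 14.
§8 applies: 14 + 2 = 16.
Final offense level: 16.
Criminal history: 13 prior points → Category C (13).
Level 16 falls in the 15-21 band.
Grid: Level 15-21 × Category C = 36-40 months.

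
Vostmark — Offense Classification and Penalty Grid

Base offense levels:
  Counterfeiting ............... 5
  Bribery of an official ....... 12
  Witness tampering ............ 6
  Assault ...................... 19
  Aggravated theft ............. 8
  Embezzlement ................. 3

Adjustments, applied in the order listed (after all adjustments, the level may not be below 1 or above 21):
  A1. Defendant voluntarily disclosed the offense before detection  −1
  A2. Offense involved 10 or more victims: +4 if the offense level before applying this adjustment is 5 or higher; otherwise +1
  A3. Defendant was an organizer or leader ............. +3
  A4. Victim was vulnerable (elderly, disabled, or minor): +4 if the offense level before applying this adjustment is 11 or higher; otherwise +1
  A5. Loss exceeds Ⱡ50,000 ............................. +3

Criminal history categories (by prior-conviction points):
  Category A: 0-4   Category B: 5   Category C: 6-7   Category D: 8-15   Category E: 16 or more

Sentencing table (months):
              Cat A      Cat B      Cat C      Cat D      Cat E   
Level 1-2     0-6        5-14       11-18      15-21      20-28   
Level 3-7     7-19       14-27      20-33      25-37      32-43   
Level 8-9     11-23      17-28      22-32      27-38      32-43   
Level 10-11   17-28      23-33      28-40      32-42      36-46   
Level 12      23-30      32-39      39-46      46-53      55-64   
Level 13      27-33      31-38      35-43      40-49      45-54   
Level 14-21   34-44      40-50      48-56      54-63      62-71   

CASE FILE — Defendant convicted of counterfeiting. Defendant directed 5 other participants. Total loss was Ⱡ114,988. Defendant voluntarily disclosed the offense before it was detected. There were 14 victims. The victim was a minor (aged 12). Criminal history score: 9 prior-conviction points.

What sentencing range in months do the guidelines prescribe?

Base offense level for counterfeiting: 5.
A1 applies: 5 − 1 = 4.
A2 applies (level before this adjustment is 4 < 5, so +1): 4 + 1 = 5.
A3 applies: 5 + 3 = 8.
A4 applies (level before this adjustment is 8 < 11, so +1): 8 + 1 = 9.
A5 applies: 9 + 3 = 12.
Final offense level: 12.
Criminal history: 9 prior points → Category D (8-15).
Level 12 falls in the 12 band.
Grid: Level 12 × Category D = 46-53 months.

46-53 months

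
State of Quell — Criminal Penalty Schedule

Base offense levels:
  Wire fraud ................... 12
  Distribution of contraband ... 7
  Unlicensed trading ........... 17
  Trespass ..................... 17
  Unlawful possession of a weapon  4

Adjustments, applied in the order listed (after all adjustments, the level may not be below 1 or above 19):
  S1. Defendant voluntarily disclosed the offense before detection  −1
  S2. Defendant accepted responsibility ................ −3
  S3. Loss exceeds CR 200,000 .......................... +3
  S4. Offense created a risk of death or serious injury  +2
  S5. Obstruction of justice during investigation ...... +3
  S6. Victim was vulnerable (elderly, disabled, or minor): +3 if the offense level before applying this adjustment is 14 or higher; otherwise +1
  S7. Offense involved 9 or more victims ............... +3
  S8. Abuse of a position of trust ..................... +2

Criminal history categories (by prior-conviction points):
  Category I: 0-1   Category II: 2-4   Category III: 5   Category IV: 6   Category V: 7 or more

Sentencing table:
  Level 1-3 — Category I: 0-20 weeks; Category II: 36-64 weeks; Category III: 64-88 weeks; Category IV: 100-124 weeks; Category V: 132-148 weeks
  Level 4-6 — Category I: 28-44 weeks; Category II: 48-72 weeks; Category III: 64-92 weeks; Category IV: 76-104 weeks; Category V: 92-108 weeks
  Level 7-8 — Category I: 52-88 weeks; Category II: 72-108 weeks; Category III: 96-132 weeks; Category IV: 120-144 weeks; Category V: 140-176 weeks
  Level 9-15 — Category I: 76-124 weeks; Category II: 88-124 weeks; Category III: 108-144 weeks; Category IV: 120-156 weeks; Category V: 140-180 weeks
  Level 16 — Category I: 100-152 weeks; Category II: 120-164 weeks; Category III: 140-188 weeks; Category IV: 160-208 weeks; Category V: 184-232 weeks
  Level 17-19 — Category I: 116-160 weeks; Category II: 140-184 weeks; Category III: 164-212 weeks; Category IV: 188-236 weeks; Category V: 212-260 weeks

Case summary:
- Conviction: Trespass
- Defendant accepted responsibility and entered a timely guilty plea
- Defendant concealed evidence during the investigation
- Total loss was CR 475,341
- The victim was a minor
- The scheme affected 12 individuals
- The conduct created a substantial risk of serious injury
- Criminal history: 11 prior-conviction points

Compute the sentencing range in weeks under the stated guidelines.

Base offense level for trespass: 17.
S2 applies: 17 − 3 = 14.
S3 applies: 14 + 3 = 17.
S4 applies: 17 + 2 = 19.
S5 applies: 19 + 3 = 22.
S6 applies (level before this adjustment is 22 ≥ 14, so +3): 22 + 3 = 25.
S7 applies: 25 + 3 = 28.
Level 28 exceeds the maximum of 19; capped at 19.
Final offense level: 19.
Criminal history: 11 prior points → Category V (7+).
Level 19 falls in the 17-19 band.
Grid: Level 17-19 × Category V = 212-260 weeks.

212-260 weeks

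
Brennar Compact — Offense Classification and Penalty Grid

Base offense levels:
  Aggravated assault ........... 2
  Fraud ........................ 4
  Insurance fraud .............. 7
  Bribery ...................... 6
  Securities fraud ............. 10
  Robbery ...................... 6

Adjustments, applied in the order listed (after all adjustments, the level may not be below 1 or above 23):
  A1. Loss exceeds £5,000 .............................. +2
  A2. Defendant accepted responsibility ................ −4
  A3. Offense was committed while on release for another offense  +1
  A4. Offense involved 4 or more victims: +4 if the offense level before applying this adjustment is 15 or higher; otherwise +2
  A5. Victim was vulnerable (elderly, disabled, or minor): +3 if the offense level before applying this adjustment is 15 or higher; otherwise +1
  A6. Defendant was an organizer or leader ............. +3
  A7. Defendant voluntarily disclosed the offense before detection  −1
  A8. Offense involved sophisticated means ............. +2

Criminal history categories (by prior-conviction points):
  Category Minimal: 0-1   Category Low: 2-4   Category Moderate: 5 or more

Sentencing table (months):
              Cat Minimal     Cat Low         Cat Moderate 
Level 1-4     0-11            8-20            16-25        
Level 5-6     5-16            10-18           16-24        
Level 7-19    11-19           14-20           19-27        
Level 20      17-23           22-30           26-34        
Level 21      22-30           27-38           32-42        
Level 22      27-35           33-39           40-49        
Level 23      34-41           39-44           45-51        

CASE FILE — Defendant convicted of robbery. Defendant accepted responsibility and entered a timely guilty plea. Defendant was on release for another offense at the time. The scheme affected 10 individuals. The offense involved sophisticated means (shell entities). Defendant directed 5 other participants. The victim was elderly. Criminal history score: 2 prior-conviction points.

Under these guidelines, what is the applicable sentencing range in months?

14-20 months

Base offense level for robbery: 6.
A2 applies: 6 − 4 = 2.
A3 applies: 2 + 1 = 3.
A4 applies (level before this adjustment is 3 < 15, so +2): 3 + 2 = 5.
A5 applies (level before this adjustment is 5 < 15, so +1): 5 + 1 = 6.
A6 applies: 6 + 3 = 9.
A8 applies: 9 + 2 = 11.
Final offense level: 11.
Criminal history: 2 prior points → Category Low (2-4).
Level 11 falls in the 7-19 band.
Grid: Level 7-19 × Category Low = 14-20 months.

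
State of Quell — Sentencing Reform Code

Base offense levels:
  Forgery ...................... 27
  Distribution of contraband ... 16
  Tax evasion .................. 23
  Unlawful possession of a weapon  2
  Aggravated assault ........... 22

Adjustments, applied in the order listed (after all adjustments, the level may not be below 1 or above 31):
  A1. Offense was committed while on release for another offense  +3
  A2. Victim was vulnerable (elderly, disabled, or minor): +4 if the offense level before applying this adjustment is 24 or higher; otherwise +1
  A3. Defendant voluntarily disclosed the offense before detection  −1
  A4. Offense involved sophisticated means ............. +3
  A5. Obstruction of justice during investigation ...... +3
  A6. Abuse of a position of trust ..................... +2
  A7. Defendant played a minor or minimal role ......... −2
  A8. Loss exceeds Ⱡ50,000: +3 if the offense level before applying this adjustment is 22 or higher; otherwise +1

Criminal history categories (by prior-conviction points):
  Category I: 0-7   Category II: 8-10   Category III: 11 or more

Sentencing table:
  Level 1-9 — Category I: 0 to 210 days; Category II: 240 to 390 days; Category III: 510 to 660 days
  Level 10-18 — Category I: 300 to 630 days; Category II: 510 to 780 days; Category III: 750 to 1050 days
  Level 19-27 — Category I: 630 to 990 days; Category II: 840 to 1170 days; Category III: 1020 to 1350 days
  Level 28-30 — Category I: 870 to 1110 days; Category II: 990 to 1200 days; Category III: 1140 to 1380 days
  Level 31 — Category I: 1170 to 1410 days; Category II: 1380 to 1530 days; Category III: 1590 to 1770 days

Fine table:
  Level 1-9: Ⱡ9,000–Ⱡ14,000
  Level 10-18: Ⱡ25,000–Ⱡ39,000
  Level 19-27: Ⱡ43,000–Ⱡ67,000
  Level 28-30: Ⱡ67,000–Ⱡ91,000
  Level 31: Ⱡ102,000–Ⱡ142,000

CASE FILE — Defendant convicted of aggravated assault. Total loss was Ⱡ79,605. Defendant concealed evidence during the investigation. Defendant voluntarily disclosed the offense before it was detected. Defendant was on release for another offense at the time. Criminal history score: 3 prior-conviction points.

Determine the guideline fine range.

Ⱡ67,000–Ⱡ91,000

Base offense level for aggravated assault: 22.
A1 applies: 22 + 3 = 25.
A3 applies: 25 − 1 = 24.
A5 applies: 24 + 3 = 27.
A6 does not apply.
A7 does not apply.
A8 applies (level before this adjustment is 27 ≥ 22, so +3): 27 + 3 = 30.
Final offense level: 30.
Level 30 falls in the 28-30 band.
Fine table: Level 28-30 → Ⱡ67,000–Ⱡ91,000.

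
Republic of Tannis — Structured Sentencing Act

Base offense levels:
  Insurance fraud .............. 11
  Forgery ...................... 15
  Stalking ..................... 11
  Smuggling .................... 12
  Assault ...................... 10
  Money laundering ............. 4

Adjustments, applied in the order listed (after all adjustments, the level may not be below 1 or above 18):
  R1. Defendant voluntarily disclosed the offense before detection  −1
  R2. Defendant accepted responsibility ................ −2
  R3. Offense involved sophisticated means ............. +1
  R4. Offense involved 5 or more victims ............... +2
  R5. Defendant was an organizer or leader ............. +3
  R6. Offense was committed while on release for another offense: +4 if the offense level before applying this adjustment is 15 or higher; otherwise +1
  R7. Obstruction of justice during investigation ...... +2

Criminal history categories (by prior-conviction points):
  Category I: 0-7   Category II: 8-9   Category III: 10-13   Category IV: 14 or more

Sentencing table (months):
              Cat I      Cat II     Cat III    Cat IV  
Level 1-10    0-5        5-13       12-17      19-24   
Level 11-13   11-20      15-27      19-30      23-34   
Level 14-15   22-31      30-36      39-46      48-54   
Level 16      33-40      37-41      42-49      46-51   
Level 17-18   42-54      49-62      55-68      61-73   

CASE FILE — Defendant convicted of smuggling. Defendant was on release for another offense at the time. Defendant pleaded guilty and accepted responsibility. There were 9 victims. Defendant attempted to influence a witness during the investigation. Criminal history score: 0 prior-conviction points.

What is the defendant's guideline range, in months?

Base offense level for smuggling: 12.
R1 does not apply.
R2 applies: 12 − 2 = 10.
R4 applies: 10 + 2 = 12.
R5 does not apply.
R6 applies (level before this adjustment is 12 < 15, so +1): 12 + 1 = 13.
R7 applies: 13 + 2 = 15.
Final offense level: 15.
Criminal history: 0 prior points → Category I (0-7).
Level 15 falls in the 14-15 band.
Grid: Level 14-15 × Category I = 22-31 months.

22-31 months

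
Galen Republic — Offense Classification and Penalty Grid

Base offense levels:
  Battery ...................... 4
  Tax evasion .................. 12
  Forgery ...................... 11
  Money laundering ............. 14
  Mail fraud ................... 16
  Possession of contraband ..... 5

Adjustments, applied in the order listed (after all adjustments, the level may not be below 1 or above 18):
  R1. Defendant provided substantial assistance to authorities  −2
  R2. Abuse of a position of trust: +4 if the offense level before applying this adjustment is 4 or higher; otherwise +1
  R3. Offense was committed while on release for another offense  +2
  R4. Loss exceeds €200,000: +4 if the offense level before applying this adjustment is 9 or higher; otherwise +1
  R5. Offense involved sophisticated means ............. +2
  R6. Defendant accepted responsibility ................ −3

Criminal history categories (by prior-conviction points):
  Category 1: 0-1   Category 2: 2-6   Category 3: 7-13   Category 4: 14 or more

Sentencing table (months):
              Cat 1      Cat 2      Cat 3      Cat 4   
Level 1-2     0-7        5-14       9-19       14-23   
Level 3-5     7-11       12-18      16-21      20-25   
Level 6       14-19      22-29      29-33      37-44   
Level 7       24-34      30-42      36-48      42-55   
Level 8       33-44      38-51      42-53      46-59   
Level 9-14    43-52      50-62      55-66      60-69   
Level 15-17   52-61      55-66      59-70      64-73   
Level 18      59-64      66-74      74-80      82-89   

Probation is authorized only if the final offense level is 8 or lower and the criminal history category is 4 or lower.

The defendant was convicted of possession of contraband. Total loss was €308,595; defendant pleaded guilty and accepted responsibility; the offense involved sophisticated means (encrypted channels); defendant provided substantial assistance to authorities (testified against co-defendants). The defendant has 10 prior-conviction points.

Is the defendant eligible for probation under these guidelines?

Base offense level for possession of contraband: 5.
R1 applies: 5 − 2 = 3.
R2 does not apply.
R4 applies (level before this adjustment is 3 < 9, so +1): 3 + 1 = 4.
R5 applies: 4 + 2 = 6.
R6 applies: 6 − 3 = 3.
Final offense level: 3.
Criminal history: 10 prior points → Category 3 (7-13).
Level 3 falls in the 3-5 band.
Grid: Level 3-5 × Category 3 = 16-21 months.
Probation check: level 3 ≤ 8 and category 3 ≤ 4 → eligible.

Yes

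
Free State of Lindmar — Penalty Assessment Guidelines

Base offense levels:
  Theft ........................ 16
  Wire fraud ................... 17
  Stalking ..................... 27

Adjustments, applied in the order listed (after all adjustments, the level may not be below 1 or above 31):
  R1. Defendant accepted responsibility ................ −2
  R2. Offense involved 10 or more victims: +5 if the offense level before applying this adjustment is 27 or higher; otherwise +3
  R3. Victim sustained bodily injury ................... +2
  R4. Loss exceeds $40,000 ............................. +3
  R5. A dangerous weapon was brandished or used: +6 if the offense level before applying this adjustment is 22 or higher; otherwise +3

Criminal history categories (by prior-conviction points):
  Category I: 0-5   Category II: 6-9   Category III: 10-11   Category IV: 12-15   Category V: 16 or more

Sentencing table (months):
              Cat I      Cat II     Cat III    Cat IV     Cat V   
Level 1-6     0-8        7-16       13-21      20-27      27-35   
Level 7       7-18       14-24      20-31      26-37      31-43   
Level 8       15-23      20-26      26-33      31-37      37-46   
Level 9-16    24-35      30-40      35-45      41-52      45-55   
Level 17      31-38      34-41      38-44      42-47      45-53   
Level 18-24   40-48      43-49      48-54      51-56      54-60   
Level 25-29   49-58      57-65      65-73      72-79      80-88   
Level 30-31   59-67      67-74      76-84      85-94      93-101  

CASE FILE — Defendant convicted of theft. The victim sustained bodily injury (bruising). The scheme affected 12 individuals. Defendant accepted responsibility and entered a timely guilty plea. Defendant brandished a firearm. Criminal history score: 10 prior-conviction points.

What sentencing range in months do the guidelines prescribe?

Base offense level for theft: 16.
R1 applies: 16 − 2 = 14.
R2 applies (level before this adjustment is 14 < 27, so +3): 14 + 3 = 17.
R3 applies: 17 + 2 = 19.
R5 applies (level before this adjustment is 19 < 22, so +3): 19 + 3 = 22.
Final offense level: 22.
Criminal history: 10 prior points → Category III (10-11).
Level 22 falls in the 18-24 band.
Grid: Level 18-24 × Category III = 48-54 months.

48-54 months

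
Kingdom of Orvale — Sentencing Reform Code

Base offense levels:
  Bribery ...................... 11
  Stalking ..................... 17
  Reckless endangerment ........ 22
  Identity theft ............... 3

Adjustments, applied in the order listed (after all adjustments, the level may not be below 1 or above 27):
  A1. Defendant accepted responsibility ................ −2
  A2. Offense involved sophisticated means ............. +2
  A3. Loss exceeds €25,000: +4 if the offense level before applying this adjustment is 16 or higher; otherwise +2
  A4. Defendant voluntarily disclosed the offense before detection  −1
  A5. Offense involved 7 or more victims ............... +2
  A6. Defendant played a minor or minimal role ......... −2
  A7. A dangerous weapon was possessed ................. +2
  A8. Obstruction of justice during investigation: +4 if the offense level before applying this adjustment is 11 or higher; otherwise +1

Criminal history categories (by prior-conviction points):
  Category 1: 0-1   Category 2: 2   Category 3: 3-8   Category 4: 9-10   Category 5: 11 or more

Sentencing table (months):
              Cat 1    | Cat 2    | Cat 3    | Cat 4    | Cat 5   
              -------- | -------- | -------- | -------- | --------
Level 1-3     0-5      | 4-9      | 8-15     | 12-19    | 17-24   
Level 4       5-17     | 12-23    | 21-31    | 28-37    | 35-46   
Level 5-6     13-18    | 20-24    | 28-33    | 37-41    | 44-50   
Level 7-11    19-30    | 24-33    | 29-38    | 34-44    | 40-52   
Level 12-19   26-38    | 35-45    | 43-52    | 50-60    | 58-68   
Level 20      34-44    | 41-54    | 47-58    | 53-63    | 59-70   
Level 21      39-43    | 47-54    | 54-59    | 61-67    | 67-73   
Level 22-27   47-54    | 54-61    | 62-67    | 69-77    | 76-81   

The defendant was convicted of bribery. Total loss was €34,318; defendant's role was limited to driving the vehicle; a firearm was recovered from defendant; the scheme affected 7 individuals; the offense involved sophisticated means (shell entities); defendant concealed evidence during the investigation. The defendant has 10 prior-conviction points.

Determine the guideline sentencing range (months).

Base offense level for bribery: 11.
A2 applies: 11 + 2 = 13.
A3 applies (level before this adjustment is 13 < 16, so +2): 13 + 2 = 15.
A4 does not apply.
A5 applies: 15 + 2 = 17.
A6 applies: 17 − 2 = 15.
A7 applies: 15 + 2 = 17.
A8 applies (level before this adjustment is 17 ≥ 11, so +4): 17 + 4 = 21.
Final offense level: 21.
Criminal history: 10 prior points → Category 4 (9-10).
Level 21 falls in the 21 band.
Grid: Level 21 × Category 4 = 61-67 months.

61-67 months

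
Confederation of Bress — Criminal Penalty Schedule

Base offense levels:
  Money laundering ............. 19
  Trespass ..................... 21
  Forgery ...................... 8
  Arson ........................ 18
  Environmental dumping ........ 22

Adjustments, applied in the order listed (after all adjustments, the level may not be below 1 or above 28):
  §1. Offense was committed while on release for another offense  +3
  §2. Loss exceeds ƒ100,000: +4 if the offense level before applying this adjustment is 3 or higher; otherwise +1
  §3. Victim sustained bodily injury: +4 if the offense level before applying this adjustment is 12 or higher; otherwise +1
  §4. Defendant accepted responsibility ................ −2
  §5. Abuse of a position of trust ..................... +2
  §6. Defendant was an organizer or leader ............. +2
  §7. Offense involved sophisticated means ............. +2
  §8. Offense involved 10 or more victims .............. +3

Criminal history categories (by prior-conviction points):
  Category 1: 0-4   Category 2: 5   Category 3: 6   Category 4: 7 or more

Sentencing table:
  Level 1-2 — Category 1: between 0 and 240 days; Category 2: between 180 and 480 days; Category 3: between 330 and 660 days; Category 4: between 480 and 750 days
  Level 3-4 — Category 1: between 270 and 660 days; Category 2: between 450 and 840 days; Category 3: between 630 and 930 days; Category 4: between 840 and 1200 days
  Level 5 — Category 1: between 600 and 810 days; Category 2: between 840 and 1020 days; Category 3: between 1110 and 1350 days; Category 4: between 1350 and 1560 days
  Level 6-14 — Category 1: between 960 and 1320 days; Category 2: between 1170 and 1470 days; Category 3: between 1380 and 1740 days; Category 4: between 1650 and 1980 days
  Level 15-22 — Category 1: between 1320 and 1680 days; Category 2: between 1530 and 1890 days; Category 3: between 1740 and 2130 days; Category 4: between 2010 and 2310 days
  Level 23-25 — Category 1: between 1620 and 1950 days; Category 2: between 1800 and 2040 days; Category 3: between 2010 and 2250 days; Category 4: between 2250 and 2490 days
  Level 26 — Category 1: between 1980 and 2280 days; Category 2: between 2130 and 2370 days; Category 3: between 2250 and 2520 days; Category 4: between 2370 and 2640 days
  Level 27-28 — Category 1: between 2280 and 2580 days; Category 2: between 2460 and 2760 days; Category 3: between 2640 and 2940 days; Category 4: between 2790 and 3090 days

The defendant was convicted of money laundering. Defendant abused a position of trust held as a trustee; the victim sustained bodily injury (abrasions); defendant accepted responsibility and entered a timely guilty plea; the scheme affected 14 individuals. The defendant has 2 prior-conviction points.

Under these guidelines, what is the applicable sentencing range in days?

Base offense level for money laundering: 19.
§3 applies (level before this adjustment is 19 ≥ 12, so +4): 19 + 4 = 23.
§4 applies: 23 − 2 = 21.
§5 applies: 21 + 2 = 23.
§8 applies: 23 + 3 = 26.
Final offense level: 26.
Criminal history: 2 prior points → Category 1 (0-4).
Level 26 falls in the 26 band.
Grid: Level 26 × Category 1 = 1980-2280 days.

1980-2280 days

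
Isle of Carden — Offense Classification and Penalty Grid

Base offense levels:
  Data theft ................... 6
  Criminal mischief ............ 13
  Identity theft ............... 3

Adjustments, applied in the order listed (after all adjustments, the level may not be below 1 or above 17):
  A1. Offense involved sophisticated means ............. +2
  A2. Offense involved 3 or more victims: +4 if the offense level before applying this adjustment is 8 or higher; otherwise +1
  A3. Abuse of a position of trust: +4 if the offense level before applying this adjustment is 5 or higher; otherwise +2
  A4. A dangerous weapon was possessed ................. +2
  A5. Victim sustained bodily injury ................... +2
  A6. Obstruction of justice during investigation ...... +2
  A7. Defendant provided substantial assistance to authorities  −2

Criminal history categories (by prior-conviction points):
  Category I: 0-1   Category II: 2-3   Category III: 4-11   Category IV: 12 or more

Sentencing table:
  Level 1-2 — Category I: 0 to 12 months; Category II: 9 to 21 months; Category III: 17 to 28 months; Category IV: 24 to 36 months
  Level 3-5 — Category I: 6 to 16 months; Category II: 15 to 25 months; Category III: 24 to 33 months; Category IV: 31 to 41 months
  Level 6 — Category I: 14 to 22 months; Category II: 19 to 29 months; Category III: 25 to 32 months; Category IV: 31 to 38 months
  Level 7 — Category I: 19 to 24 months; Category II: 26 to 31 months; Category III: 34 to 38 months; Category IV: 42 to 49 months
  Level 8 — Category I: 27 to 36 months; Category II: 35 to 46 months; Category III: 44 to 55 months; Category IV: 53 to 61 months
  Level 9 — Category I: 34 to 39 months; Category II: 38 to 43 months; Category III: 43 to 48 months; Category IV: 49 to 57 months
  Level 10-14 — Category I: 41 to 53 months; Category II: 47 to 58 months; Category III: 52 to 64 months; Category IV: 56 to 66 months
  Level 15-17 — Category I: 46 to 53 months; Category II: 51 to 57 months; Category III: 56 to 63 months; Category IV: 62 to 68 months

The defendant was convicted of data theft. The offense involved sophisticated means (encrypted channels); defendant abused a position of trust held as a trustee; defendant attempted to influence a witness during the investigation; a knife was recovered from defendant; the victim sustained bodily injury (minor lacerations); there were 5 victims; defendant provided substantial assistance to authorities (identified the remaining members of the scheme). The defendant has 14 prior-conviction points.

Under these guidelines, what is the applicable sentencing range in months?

Base offense level for data theft: 6.
A1 applies: 6 + 2 = 8.
A2 applies (level before this adjustment is 8 ≥ 8, so +4): 8 + 4 = 12.
A3 applies (level before this adjustment is 12 ≥ 5, so +4): 12 + 4 = 16.
A4 applies: 16 + 2 = 18.
A5 applies: 18 + 2 = 20.
A6 applies: 20 + 2 = 22.
A7 applies: 22 − 2 = 20.
Level 20 exceeds the maximum of 17; capped at 17.
Final offense level: 17.
Criminal history: 14 prior points → Category IV (12+).
Level 17 falls in the 15-17 band.
Grid: Level 15-17 × Category IV = 62-68 months.

62-68 months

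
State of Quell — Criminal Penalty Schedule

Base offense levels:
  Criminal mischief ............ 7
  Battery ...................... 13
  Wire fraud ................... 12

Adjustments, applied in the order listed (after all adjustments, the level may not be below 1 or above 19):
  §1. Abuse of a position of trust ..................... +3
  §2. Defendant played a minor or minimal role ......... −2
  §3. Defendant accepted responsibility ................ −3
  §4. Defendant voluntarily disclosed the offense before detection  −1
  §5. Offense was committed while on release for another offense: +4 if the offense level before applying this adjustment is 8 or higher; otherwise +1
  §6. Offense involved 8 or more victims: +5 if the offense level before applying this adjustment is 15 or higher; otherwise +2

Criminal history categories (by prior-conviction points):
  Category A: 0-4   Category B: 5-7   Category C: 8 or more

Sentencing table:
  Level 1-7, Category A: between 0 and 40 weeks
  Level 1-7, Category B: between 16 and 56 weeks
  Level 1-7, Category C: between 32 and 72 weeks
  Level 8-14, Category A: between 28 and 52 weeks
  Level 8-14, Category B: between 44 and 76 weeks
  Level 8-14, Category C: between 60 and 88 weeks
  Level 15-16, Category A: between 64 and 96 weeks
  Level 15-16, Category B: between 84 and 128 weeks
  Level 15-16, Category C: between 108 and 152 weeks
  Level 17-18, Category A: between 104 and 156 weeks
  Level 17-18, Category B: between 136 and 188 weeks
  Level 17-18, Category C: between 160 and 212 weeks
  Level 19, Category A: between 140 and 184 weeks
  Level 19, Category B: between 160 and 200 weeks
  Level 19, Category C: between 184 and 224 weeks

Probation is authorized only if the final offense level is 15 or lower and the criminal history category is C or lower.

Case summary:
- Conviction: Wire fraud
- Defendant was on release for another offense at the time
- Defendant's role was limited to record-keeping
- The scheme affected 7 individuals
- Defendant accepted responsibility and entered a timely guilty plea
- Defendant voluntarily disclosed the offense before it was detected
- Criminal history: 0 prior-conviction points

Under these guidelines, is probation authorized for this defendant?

Yes

Base offense level for wire fraud: 12.
§1 does not apply.
§2 applies: 12 − 2 = 10.
§3 applies: 10 − 3 = 7.
§4 applies: 7 − 1 = 6.
§5 applies (level before this adjustment is 6 < 8, so +1): 6 + 1 = 7.
§6 does not apply.
Final offense level: 7.
Criminal history: 0 prior points → Category A (0-4).
Level 7 falls in the 1-7 band.
Grid: Level 1-7 × Category A = 0-40 weeks.
Probation check: level 7 ≤ 15 and category A ≤ C → eligible.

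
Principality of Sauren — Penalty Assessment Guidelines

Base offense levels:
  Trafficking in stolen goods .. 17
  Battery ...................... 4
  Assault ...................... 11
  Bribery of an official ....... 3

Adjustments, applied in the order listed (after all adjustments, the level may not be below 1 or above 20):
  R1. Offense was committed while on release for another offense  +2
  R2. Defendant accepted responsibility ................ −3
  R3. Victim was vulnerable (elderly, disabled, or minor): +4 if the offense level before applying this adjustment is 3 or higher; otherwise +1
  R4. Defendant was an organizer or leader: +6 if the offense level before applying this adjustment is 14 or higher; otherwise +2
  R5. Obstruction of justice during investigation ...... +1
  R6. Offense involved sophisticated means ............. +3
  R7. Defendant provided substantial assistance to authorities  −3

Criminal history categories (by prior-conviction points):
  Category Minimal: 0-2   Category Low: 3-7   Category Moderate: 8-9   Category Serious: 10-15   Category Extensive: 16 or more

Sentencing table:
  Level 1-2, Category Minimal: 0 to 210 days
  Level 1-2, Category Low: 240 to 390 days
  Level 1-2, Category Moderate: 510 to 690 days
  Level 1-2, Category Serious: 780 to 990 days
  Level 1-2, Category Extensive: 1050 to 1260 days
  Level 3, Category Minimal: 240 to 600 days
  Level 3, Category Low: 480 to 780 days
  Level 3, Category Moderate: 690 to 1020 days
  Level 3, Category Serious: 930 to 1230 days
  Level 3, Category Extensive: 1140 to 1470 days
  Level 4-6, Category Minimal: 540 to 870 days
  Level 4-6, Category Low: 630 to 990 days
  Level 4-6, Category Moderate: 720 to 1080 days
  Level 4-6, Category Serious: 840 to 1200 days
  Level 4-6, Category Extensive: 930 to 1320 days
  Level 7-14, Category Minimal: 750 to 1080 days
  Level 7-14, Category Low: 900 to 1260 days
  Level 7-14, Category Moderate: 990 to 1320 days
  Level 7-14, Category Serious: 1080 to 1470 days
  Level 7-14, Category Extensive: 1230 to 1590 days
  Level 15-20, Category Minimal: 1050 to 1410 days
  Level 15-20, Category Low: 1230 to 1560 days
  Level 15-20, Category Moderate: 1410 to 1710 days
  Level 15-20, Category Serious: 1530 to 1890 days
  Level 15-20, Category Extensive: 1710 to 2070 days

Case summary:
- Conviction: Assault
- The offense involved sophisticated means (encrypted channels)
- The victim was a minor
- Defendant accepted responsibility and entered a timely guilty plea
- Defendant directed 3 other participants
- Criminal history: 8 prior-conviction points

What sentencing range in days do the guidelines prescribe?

Base offense level for assault: 11.
R1 does not apply.
R2 applies: 11 − 3 = 8.
R3 applies (level before this adjustment is 8 ≥ 3, so +4): 8 + 4 = 12.
R4 applies (level before this adjustment is 12 < 14, so +2): 12 + 2 = 14.
R5 does not apply.
R6 applies: 14 + 3 = 17.
Final offense level: 17.
Criminal history: 8 prior points → Category Moderate (8-9).
Level 17 falls in the 15-20 band.
Grid: Level 15-20 × Category Moderate = 1410-1710 days.

1410-1710 days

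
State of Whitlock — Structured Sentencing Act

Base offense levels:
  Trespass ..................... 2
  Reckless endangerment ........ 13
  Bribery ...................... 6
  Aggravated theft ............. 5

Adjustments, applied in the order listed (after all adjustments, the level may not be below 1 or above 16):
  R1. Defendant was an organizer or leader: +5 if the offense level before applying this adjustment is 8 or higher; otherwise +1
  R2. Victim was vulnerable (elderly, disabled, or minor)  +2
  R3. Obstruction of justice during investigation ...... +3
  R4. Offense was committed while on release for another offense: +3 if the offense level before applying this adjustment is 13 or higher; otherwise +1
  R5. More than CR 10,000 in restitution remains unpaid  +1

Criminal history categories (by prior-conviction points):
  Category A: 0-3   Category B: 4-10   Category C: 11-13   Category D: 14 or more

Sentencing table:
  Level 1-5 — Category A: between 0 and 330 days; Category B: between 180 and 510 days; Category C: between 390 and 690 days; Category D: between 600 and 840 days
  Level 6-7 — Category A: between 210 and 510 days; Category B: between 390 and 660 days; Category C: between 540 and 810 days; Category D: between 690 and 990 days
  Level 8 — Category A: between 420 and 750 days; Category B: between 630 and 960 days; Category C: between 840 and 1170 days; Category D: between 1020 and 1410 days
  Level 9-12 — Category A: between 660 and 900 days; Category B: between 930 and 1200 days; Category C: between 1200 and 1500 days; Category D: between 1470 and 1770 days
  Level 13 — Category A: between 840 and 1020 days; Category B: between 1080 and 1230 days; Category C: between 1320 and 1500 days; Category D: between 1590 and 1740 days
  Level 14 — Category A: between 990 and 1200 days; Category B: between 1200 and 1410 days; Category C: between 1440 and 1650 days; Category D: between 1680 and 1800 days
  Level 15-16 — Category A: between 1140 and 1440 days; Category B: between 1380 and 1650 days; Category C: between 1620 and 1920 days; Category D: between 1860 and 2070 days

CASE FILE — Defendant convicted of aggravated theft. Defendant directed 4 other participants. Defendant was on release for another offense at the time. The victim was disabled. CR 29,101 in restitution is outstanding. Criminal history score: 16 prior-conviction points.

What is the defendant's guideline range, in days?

Base offense level for aggravated theft: 5.
R1 applies (level before this adjustment is 5 < 8, so +1): 5 + 1 = 6.
R2 applies: 6 + 2 = 8.
R4 applies (level before this adjustment is 8 < 13, so +1): 8 + 1 = 9.
R5 applies: 9 + 1 = 10.
Final offense level: 10.
Criminal history: 16 prior points → Category D (14+).
Level 10 falls in the 9-12 band.
Grid: Level 9-12 × Category D = 1470-1770 days.

1470-1770 days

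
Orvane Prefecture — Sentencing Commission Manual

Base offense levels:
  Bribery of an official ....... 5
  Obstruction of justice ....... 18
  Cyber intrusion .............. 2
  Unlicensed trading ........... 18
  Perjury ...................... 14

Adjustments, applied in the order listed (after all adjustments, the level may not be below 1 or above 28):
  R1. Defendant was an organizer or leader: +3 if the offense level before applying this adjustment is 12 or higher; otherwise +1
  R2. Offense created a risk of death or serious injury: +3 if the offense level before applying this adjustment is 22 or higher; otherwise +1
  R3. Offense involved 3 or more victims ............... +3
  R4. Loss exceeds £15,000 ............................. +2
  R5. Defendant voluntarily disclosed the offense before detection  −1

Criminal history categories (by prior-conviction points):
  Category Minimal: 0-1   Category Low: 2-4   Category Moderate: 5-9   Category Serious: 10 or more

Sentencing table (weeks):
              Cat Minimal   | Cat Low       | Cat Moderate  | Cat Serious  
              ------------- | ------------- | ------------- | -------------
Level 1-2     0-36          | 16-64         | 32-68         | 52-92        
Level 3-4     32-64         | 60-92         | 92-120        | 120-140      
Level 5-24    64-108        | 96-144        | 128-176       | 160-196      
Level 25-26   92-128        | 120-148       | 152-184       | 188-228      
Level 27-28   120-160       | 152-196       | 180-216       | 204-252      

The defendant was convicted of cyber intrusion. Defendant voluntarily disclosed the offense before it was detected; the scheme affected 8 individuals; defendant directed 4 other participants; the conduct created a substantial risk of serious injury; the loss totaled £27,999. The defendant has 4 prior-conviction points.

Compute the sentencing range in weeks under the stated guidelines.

Base offense level for cyber intrusion: 2.
R1 applies (level before this adjustment is 2 < 12, so +1): 2 + 1 = 3.
R2 applies (level before this adjustment is 3 < 22, so +1): 3 + 1 = 4.
R3 applies: 4 + 3 = 7.
R4 applies: 7 + 2 = 9.
R5 applies: 9 − 1 = 8.
Final offense level: 8.
Criminal history: 4 prior points → Category Low (2-4).
Level 8 falls in the 5-24 band.
Grid: Level 5-24 × Category Low = 96-144 weeks.

96-144 weeks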